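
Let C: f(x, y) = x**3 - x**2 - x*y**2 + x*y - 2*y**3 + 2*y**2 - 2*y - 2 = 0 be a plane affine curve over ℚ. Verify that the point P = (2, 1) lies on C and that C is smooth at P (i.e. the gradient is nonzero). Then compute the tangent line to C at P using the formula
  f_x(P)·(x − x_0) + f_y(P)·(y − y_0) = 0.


Tangent line at P: 8*x - 6*y - 10 = 0.

Step 1: f(2, 1) = 0, so P lies on C.
Step 2: partial derivatives
  f_x(x, y) = 3*x**2 - 2*x - y**2 + y, f_y(x, y) = -2*x*y + x - 6*y**2 + 4*y - 2.
  f_x(P) = 8, f_y(P) = -6 (gradient nonzero, so P is smooth).
Step 3: tangent line at P: 8·(x − 2) + -6·(y − 1) = 0.
Expanding: 8*x - 6*y - 10 = 0.


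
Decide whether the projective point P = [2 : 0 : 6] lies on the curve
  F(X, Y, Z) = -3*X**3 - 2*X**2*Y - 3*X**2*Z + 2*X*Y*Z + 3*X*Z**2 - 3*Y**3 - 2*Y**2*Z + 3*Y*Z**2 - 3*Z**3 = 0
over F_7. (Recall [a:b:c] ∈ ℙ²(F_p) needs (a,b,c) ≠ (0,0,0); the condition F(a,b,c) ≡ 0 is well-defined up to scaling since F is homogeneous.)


F(2,0,6) ≡ 4 (mod 7); P is NOT on the curve.

Evaluate F(2, 0, 6) term-by-term (mod 7).
  -3*X**3 ↦ -3·8·1·1 = -24
  -2*X**2*Y ↦ -2·4·0·1 = 0
  -3*X**2*Z ↦ -3·4·1·6 = -72
  2*X*Y*Z ↦ 2·2·0·6 = 0
  3*X*Z**2 ↦ 3·2·1·36 = 216
  -3*Y**3 ↦ -3·1·0·1 = 0
  -2*Y**2*Z ↦ -2·1·0·6 = 0
  3*Y*Z**2 ↦ 3·1·0·36 = 0
  -3*Z**3 ↦ -3·1·1·216 = -648
Sum: F(2, 0, 6) = (-24) + (0) + (-72) + (0) + (216) + (0) + (0) + (0) + (-648) = -528.
Reducing mod 7: -528 ≡ 4 (mod 7).
Since F(a, b, c) ≡ 4 ≠ 0 (mod 7), P does NOT lie on the curve.


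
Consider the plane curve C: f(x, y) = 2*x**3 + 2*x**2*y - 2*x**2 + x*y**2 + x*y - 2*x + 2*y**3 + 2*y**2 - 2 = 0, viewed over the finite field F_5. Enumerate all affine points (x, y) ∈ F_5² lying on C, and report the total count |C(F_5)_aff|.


Affine F_5-points: {(0, 3), (1, 2), (3, 3), (3, 4), (4, 1)}; count = 5.

For each of the 25 pairs (x, y) ∈ F_5², evaluate f(x, y) mod 5. Record the zeros.
  x = 0: [0↦3, 1↦2, 2↦2, 3↦0, 4↦3]  zeros at y ∈ {3}
  x = 1: [0↦1, 1↦4, 2↦0, 3↦1, 4↦4]  zeros at y ∈ {2}
  x = 2: [0↦2, 1↦3, 2↦4, 3↦2, 4↦4]  zeros at y ∈ ∅
  x = 3: [0↦3, 1↦1, 2↦1, 3↦0, 4↦0]  zeros at y ∈ {3, 4}
  x = 4: [0↦1, 1↦0, 2↦3, 3↦2, 4↦4]  zeros at y ∈ {1}
Collecting zeros: affine points = {(0, 3), (1, 2), (3, 3), (3, 4), (4, 1)}.
Total count |C(F_5)_aff| = 5.


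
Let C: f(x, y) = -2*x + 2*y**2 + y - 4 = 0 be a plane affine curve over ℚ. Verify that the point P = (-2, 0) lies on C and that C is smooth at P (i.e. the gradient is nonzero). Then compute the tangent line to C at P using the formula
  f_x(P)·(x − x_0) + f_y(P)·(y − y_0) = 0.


Tangent line at P: -2*x + y - 4 = 0.

Step 1: f(-2, 0) = 0, so P lies on C.
Step 2: partial derivatives
  f_x(x, y) = -2, f_y(x, y) = 4*y + 1.
  f_x(P) = -2, f_y(P) = 1 (gradient nonzero, so P is smooth).
Step 3: tangent line at P: -2·(x − -2) + 1·(y − 0) = 0.
Expanding: -2*x + y - 4 = 0.


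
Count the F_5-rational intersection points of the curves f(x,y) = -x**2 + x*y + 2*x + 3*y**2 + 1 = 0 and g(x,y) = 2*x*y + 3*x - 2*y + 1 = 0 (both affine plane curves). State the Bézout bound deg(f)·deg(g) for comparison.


Common zeros: ∅; count = 0; Bézout bound = 4.

deg(f) = 2, deg(g) = 2, so Bézout bound = 4.
Scan x ∈ F_5. For each x, list the y ∈ F_5 with f(x, y) ≡ 0 and those with g(x, y) ≡ 0 (mod 5); the common zeros in that column are the intersection.
  x = 0: f ≡ 0 at y ∈ ∅; g ≡ 0 at y ∈ {3}; common: ∅.
  x = 1: f ≡ 0 at y ∈ ∅; g ≡ 0 at y ∈ ∅; common: ∅.
  x = 2: f ≡ 0 at y ∈ ∅; g ≡ 0 at y ∈ {4}; common: ∅.
  x = 3: f ≡ 0 at y ∈ ∅; g ≡ 0 at y ∈ {0}; common: ∅.
  x = 4: f ≡ 0 at y ∈ {1}; g ≡ 0 at y ∈ {2}; common: ∅.
Collecting: common zeros = ∅, so the count is 0.
Comparison with the Bézout bound: 0 ≤ 4 = deg(f)·deg(g), as expected for curves with no common component (the affine F_5-count falls short of the bound because intersections may lie at infinity, over extension fields, or carry multiplicity).


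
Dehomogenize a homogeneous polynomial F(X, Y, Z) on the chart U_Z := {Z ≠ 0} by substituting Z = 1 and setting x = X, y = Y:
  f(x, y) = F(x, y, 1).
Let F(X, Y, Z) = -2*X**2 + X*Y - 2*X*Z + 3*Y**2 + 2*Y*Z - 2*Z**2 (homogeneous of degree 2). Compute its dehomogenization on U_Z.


f(x, y) = -2*x**2 + x*y - 2*x + 3*y**2 + 2*y - 2

On U_Z we set Z = 1. Each monomial c·X^i·Y^j·Z^k in F becomes c·x^i·y^j·1^k = c·x^i·y^j.
Substituting Z = 1: F(X, Y, 1) = -2*x**2 + x*y - 2*x + 3*y**2 + 2*y - 2.
Note: deg(f) ≤ deg(F) = 2; strict inequality happens when F is divisible by Z (lost terms).


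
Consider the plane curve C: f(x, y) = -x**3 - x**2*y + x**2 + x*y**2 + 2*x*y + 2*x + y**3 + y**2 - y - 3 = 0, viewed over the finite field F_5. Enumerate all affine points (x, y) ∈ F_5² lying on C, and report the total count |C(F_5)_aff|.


Affine F_5-points: {(0, 3), (1, 2), (1, 4), (2, 1), (2, 2), (2, 4), (3, 0), (4, 4)}; count = 8.

For each of the 25 pairs (x, y) ∈ F_5², evaluate f(x, y) mod 5. Record the zeros.
  x = 0: [0↦2, 1↦3, 2↦2, 3↦0, 4↦3]  zeros at y ∈ {3}
  x = 1: [0↦4, 1↦2, 2↦0, 3↦4, 4↦0]  zeros at y ∈ {2, 4}
  x = 2: [0↦2, 1↦0, 2↦0, 3↦3, 4↦0]  zeros at y ∈ {1, 2, 4}
  x = 3: [0↦0, 1↦1, 2↦1, 3↦1, 4↦2]  zeros at y ∈ {0}
  x = 4: [0↦2, 1↦4, 2↦2, 3↦2, 4↦0]  zeros at y ∈ {4}
Collecting zeros: affine points = {(0, 3), (1, 2), (1, 4), (2, 1), (2, 2), (2, 4), (3, 0), (4, 4)}.
Total count |C(F_5)_aff| = 8.


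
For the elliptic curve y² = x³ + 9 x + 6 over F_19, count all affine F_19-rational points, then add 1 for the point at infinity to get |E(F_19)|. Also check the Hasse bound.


Affine points = {(0, 5), (0, 14), (1, 4), (1, 15), (4, 7), (4, 12), (5, 9), (5, 10), (8, 1), (8, 18), (11, 7), (11, 12), (14, 8), (14, 11), (15, 1), (15, 18), (16, 3), (16, 16)}; affine count = 18; |E(F_19)| = 19.

Discriminant check: Δ ∝ 4a³ + 27b² = 4·9³ + 27·6² = 4·729 + 27·36 ≡ 12 (mod 19). Nonzero ⇒ E is nonsingular.
For each x ∈ F_19, compute rhs = x³ + 9·x + 6 mod 19, then count y ∈ F_19 with y² ≡ rhs.
  x = 0: rhs = 6, matching y values: 5, 14 (2 points).
  x = 1: rhs = 16, matching y values: 4, 15 (2 points).
  x = 2: rhs = 13, matching y values: none (0 points).
  x = 3: rhs = 3, matching y values: none (0 points).
  x = 4: rhs = 11, matching y values: 7, 12 (2 points).
  x = 5: rhs = 5, matching y values: 9, 10 (2 points).
  x = 6: rhs = 10, matching y values: none (0 points).
  x = 7: rhs = 13, matching y values: none (0 points).
  x = 8: rhs = 1, matching y values: 1, 18 (2 points).
  x = 9: rhs = 18, matching y values: none (0 points).
  x = 10: rhs = 13, matching y values: none (0 points).
  x = 11: rhs = 11, matching y values: 7, 12 (2 points).
  x = 12: rhs = 18, matching y values: none (0 points).
  x = 13: rhs = 2, matching y values: none (0 points).
  x = 14: rhs = 7, matching y values: 8, 11 (2 points).
  x = 15: rhs = 1, matching y values: 1, 18 (2 points).
  x = 16: rhs = 9, matching y values: 3, 16 (2 points).
  x = 17: rhs = 18, matching y values: none (0 points).
  x = 18: rhs = 15, matching y values: none (0 points).
Total affine count: 18.
Full point count |E(F_19)| = 18 + 1 = 19.
Hasse bound: |19 − (19+1)| = |-1| = 1 ≤ 2√19 ≈ 8.7178 ✓.


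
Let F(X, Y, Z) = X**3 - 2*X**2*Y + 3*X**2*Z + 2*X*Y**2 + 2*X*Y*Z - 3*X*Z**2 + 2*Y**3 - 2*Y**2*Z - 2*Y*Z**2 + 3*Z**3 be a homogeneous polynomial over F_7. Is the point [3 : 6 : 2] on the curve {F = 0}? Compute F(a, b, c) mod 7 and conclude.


F(3,6,2) ≡ 6 (mod 7); P is NOT on the curve.

Evaluate F(3, 6, 2) term-by-term (mod 7).
  X**3 ↦ 1·27·1·1 = 27
  -2*X**2*Y ↦ -2·9·6·1 = -108
  3*X**2*Z ↦ 3·9·1·2 = 54
  2*X*Y**2 ↦ 2·3·36·1 = 216
  2*X*Y*Z ↦ 2·3·6·2 = 72
  -3*X*Z**2 ↦ -3·3·1·4 = -36
  2*Y**3 ↦ 2·1·216·1 = 432
  -2*Y**2*Z ↦ -2·1·36·2 = -144
  -2*Y*Z**2 ↦ -2·1·6·4 = -48
  3*Z**3 ↦ 3·1·1·8 = 24
Sum: F(3, 6, 2) = (27) + (-108) + (54) + (216) + (72) + (-36) + (432) + (-144) + (-48) + (24) = 489.
Reducing mod 7: 489 ≡ 6 (mod 7).
Since F(a, b, c) ≡ 6 ≠ 0 (mod 7), P does NOT lie on the curve.


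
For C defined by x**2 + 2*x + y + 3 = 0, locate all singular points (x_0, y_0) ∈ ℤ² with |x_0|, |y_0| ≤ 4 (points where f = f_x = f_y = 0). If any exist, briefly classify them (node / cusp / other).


No singular points in the scanned grid; C is smooth there.

Compute partial derivatives:
  f_x = 2*x + 2.
  f_y = 1.
f_y = 1 is a nonzero constant, so f_y never vanishes: no point (x, y) can satisfy f = f_x = f_y = 0. In particular no (x, y) ∈ {−4, ..., 4}² is singular; the curve is smooth.


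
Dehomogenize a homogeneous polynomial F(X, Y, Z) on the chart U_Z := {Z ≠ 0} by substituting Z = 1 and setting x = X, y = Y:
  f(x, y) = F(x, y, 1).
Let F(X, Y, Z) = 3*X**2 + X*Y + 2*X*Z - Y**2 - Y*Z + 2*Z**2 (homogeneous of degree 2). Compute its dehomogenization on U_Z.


f(x, y) = 3*x**2 + x*y + 2*x - y**2 - y + 2

On U_Z we set Z = 1. Each monomial c·X^i·Y^j·Z^k in F becomes c·x^i·y^j·1^k = c·x^i·y^j.
Substituting Z = 1: F(X, Y, 1) = 3*x**2 + x*y + 2*x - y**2 - y + 2.
Note: deg(f) ≤ deg(F) = 2; strict inequality happens when F is divisible by Z (lost terms).


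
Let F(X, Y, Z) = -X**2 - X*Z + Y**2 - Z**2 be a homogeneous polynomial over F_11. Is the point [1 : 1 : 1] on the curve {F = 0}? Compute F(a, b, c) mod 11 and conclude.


F(1,1,1) ≡ 9 (mod 11); P is NOT on the curve.

Evaluate F(1, 1, 1) term-by-term (mod 11).
  -X**2 ↦ -1·1·1·1 = -1
  -X*Z ↦ -1·1·1·1 = -1
  Y**2 ↦ 1·1·1·1 = 1
  -Z**2 ↦ -1·1·1·1 = -1
Sum: F(1, 1, 1) = (-1) + (-1) + (1) + (-1) = -2.
Reducing mod 11: -2 ≡ 9 (mod 11).
Since F(a, b, c) ≡ 9 ≠ 0 (mod 11), P does NOT lie on the curve.


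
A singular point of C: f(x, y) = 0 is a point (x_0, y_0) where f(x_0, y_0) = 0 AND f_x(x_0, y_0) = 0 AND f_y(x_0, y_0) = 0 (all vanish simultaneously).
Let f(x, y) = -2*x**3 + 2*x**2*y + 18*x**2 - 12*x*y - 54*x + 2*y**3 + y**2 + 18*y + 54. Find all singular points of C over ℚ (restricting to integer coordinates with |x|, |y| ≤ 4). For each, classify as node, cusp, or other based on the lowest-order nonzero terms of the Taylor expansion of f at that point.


Singular points: {(3, 0)}; classification: cusp.

Compute partial derivatives:
  f_x = -6*x**2 + 4*x*y + 36*x - 12*y - 54.
  f_y = 2*x**2 - 12*x + 6*y**2 + 2*y + 18.
Scan x_0 ∈ {−4, ..., 4}. For each x_0, f_y(x_0, y) is a polynomial in y; find its integer roots y ∈ {−4, ..., 4}, then test f_x and f at those candidates.
  x = -4: f_y(-4, y) = 6*y**2 + 2*y + 98; no integer root y with |y| ≤ 4.
  x = -3: f_y(-3, y) = 6*y**2 + 2*y + 72; no integer root y with |y| ≤ 4.
  x = -2: f_y(-2, y) = 6*y**2 + 2*y + 50; no integer root y with |y| ≤ 4.
  x = -1: f_y(-1, y) = 6*y**2 + 2*y + 32; no integer root y with |y| ≤ 4.
  x = 0: f_y(0, y) = 6*y**2 + 2*y + 18; no integer root y with |y| ≤ 4.
  x = 1: f_y(1, y) = 6*y**2 + 2*y + 8; no integer root y with |y| ≤ 4.
  x = 2: f_y(2, y) = 6*y**2 + 2*y + 2; no integer root y with |y| ≤ 4.
  x = 3: f_y(3, y) = 6*y**2 + 2*y; vanishes at y ∈ {0}. (3, 0): f_x = 0, f = 0 — SINGULAR.
  x = 4: f_y(4, y) = 6*y**2 + 2*y + 2; no integer root y with |y| ≤ 4.
Only singular point on the grid: (3, 0).
Classify: substitute x = 3 + u, y = 0 + v and expand: f = -2*u**3 + 2*u**2*v + 2*v**3 + v**2.
No constant or linear terms (consistent with a singular point). Quadratic part: v**2. Cubic part: -2*u**3 + 2*u**2*v + 2*v**3.
The quadratic part v**2 is a perfect square, so there is a single (double) tangent line v = 0, i.e. y = 0. Restricting the cubic part to that line (v = 0) leaves -2*u**3 ≠ 0, so f is not divisible by v and the branch is v² ≈ 2*u**3 to lowest order — this is a cusp.
Classification: cusp.


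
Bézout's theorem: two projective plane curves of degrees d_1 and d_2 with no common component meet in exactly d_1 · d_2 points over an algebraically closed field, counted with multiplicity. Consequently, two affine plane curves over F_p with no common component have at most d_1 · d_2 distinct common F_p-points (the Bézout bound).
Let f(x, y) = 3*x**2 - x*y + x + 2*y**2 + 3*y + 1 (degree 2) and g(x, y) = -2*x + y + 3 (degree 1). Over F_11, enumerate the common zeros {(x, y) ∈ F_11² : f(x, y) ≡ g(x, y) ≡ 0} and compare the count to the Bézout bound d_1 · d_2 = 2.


Common zeros: {(5, 7), (10, 6)}; count = 2; Bézout bound = 2.

deg(f) = 2, deg(g) = 1, so Bézout bound = 2.
Scan x ∈ F_11. For each x, list the y ∈ F_11 with f(x, y) ≡ 0 and those with g(x, y) ≡ 0 (mod 11); the common zeros in that column are the intersection.
  x = 0: f ≡ 0 at y ∈ {5, 10}; g ≡ 0 at y ∈ {8}; common: ∅.
  x = 1: f ≡ 0 at y ∈ ∅; g ≡ 0 at y ∈ {10}; common: ∅.
  x = 2: f ≡ 0 at y ∈ ∅; g ≡ 0 at y ∈ {1}; common: ∅.
  x = 3: f ≡ 0 at y ∈ {1, 10}; g ≡ 0 at y ∈ {3}; common: ∅.
  x = 4: f ≡ 0 at y ∈ ∅; g ≡ 0 at y ∈ {5}; common: ∅.
  x = 5: f ≡ 0 at y ∈ {5, 7}; g ≡ 0 at y ∈ {7}; common: {7}.
  x = 6: f ≡ 0 at y ∈ ∅; g ≡ 0 at y ∈ {9}; common: ∅.
  x = 7: f ≡ 0 at y ∈ ∅; g ≡ 0 at y ∈ {0}; common: ∅.
  x = 8: f ≡ 0 at y ∈ {1, 7}; g ≡ 0 at y ∈ {2}; common: ∅.
  x = 9: f ≡ 0 at y ∈ {0, 3}; g ≡ 0 at y ∈ {4}; common: ∅.
  x = 10: f ≡ 0 at y ∈ {3, 6}; g ≡ 0 at y ∈ {6}; common: {6}.
Collecting: common zeros = {(5, 7), (10, 6)}, so the count is 2.
Comparison with the Bézout bound: 2 ≤ 2 = deg(f)·deg(g), as expected for curves with no common component (the bound is attained).


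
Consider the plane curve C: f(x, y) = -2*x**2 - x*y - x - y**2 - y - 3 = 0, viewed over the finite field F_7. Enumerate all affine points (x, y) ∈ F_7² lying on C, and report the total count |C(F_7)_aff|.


Affine F_7-points: {(1, 2), (1, 3), (3, 4), (3, 6), (4, 3), (4, 6), (5, 4)}; count = 7.

For each of the 49 pairs (x, y) ∈ F_7², evaluate f(x, y) mod 7. Record the zeros.
  x = 0: [0↦4, 1↦2, 2↦5, 3↦6, 4↦5, 5↦2, 6↦4]  zeros at y ∈ ∅
  x = 1: [0↦1, 1↦5, 2↦0, 3↦0, 4↦5, 5↦1, 6↦2]  zeros at y ∈ {2, 3}
  x = 2: [0↦1, 1↦4, 2↦5, 3↦4, 4↦1, 5↦3, 6↦3]  zeros at y ∈ ∅
  x = 3: [0↦4, 1↦6, 2↦6, 3↦4, 4↦0, 5↦1, 6↦0]  zeros at y ∈ {4, 6}
  x = 4: [0↦3, 1↦4, 2↦3, 3↦0, 4↦2, 5↦2, 6↦0]  zeros at y ∈ {3, 6}
  x = 5: [0↦5, 1↦5, 2↦3, 3↦6, 4↦0, 5↦6, 6↦3]  zeros at y ∈ {4}
  x = 6: [0↦3, 1↦2, 2↦6, 3↦1, 4↦1, 5↦6, 6↦2]  zeros at y ∈ ∅
Collecting zeros: affine points = {(1, 2), (1, 3), (3, 4), (3, 6), (4, 3), (4, 6), (5, 4)}.
Total count |C(F_7)_aff| = 7.


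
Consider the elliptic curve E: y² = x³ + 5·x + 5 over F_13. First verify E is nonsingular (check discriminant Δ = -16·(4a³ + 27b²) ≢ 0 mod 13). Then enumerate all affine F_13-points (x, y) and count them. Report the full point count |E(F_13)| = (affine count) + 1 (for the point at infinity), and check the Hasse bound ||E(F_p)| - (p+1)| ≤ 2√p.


Affine points = {(2, 6), (2, 7), (5, 5), (5, 8), (6, 2), (6, 11), (9, 5), (9, 8), (11, 0), (12, 5), (12, 8)}; affine count = 11; |E(F_13)| = 12.

Discriminant check: Δ ∝ 4a³ + 27b² = 4·5³ + 27·5² = 4·125 + 27·25 ≡ 5 (mod 13). Nonzero ⇒ E is nonsingular.
For each x ∈ F_13, compute rhs = x³ + 5·x + 5 mod 13, then count y ∈ F_13 with y² ≡ rhs.
  x = 0: rhs = 5, matching y values: none (0 points).
  x = 1: rhs = 11, matching y values: none (0 points).
  x = 2: rhs = 10, matching y values: 6, 7 (2 points).
  x = 3: rhs = 8, matching y values: none (0 points).
  x = 4: rhs = 11, matching y values: none (0 points).
  x = 5: rhs = 12, matching y values: 5, 8 (2 points).
  x = 6: rhs = 4, matching y values: 2, 11 (2 points).
  x = 7: rhs = 6, matching y values: none (0 points).
  x = 8: rhs = 11, matching y values: none (0 points).
  x = 9: rhs = 12, matching y values: 5, 8 (2 points).
  x = 10: rhs = 2, matching y values: none (0 points).
  x = 11: rhs = 0, matching y values: 0 (1 points).
  x = 12: rhs = 12, matching y values: 5, 8 (2 points).
Total affine count: 11.
Full point count |E(F_13)| = 11 + 1 = 12.
Hasse bound: |12 − (13+1)| = |-2| = 2 ≤ 2√13 ≈ 7.2111 ✓.


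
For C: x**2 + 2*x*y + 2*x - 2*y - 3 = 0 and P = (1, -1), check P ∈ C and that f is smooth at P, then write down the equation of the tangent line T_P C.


Tangent line at P: 2*x - 2 = 0.

Step 1: f(1, -1) = 0, so P lies on C.
Step 2: partial derivatives
  f_x(x, y) = 2*x + 2*y + 2, f_y(x, y) = 2*x - 2.
  f_x(P) = 2, f_y(P) = 0 (gradient nonzero, so P is smooth).
Step 3: tangent line at P: 2·(x − 1) + 0·(y − -1) = 0.
Expanding: 2*x - 2 = 0.


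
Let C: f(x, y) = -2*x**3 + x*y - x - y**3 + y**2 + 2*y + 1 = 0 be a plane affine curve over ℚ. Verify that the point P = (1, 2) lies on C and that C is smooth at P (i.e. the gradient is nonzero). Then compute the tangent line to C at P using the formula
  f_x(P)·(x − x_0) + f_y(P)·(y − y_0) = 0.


Tangent line at P: -5*x - 5*y + 15 = 0.

Step 1: f(1, 2) = 0, so P lies on C.
Step 2: partial derivatives
  f_x(x, y) = -6*x**2 + y - 1, f_y(x, y) = x - 3*y**2 + 2*y + 2.
  f_x(P) = -5, f_y(P) = -5 (gradient nonzero, so P is smooth).
Step 3: tangent line at P: -5·(x − 1) + -5·(y − 2) = 0.
Expanding: -5*x - 5*y + 15 = 0.


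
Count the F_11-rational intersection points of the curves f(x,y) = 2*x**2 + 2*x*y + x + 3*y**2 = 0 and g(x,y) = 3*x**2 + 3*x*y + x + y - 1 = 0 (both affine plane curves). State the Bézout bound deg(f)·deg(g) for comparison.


Common zeros: {(5, 4)}; count = 1; Bézout bound = 4.

deg(f) = 2, deg(g) = 2, so Bézout bound = 4.
Scan x ∈ F_11. For each x, list the y ∈ F_11 with f(x, y) ≡ 0 and those with g(x, y) ≡ 0 (mod 11); the common zeros in that column are the intersection.
  x = 0: f ≡ 0 at y ∈ {0}; g ≡ 0 at y ∈ {1}; common: ∅.
  x = 1: f ≡ 0 at y ∈ {5, 9}; g ≡ 0 at y ∈ {2}; common: ∅.
  x = 2: f ≡ 0 at y ∈ ∅; g ≡ 0 at y ∈ {6}; common: ∅.
  x = 3: f ≡ 0 at y ∈ {3, 6}; g ≡ 0 at y ∈ {7}; common: ∅.
  x = 4: f ≡ 0 at y ∈ ∅; g ≡ 0 at y ∈ {2}; common: ∅.
  x = 5: f ≡ 0 at y ∈ {0, 4}; g ≡ 0 at y ∈ {4}; common: {4}.
  x = 6: f ≡ 0 at y ∈ {9}; g ≡ 0 at y ∈ {1}; common: ∅.
  x = 7: f ≡ 0 at y ∈ {4, 6}; g ≡ 0 at y ∈ ∅; common: ∅.
  x = 8: f ≡ 0 at y ∈ ∅; g ≡ 0 at y ∈ {7}; common: ∅.
  x = 9: f ≡ 0 at y ∈ ∅; g ≡ 0 at y ∈ {4}; common: ∅.
  x = 10: f ≡ 0 at y ∈ {3, 5}; g ≡ 0 at y ∈ {6}; common: ∅.
Collecting: common zeros = {(5, 4)}, so the count is 1.
Comparison with the Bézout bound: 1 ≤ 4 = deg(f)·deg(g), as expected for curves with no common component (the affine F_11-count falls short of the bound because intersections may lie at infinity, over extension fields, or carry multiplicity).


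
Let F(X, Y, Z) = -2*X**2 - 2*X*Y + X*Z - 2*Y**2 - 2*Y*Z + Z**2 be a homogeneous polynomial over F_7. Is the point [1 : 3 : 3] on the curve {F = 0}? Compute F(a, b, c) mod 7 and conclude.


F(1,3,3) ≡ 3 (mod 7); P is NOT on the curve.

Evaluate F(1, 3, 3) term-by-term (mod 7).
  -2*X**2 ↦ -2·1·1·1 = -2
  -2*X*Y ↦ -2·1·3·1 = -6
  X*Z ↦ 1·1·1·3 = 3
  -2*Y**2 ↦ -2·1·9·1 = -18
  -2*Y*Z ↦ -2·1·3·3 = -18
  Z**2 ↦ 1·1·1·9 = 9
Sum: F(1, 3, 3) = (-2) + (-6) + (3) + (-18) + (-18) + (9) = -32.
Reducing mod 7: -32 ≡ 3 (mod 7).
Since F(a, b, c) ≡ 3 ≠ 0 (mod 7), P does NOT lie on the curve.


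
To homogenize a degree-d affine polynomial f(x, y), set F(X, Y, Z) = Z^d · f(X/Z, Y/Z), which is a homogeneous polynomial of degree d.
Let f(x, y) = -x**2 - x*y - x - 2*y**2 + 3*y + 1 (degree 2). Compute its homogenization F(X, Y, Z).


F(X, Y, Z) = -X**2 - X*Y - X*Z - 2*Y**2 + 3*Y*Z + Z**2

deg(f) = 2.
Substitute x = X/Z, y = Y/Z into f, then multiply by Z^2.
  monomial -1·x^2·y^0 ↦ -1·X^2·Y^0·Z^0.
  monomial -1·x^1·y^1 ↦ -1·X^1·Y^1·Z^0.
  monomial -1·x^1·y^0 ↦ -1·X^1·Y^0·Z^1.
  monomial -2·x^0·y^2 ↦ -2·X^0·Y^2·Z^0.
  monomial 3·x^0·y^1 ↦ 3·X^0·Y^1·Z^1.
  monomial 1·x^0·y^0 ↦ 1·X^0·Y^0·Z^2.
Collecting: F(X, Y, Z) = -X**2 - X*Y - X*Z - 2*Y**2 + 3*Y*Z + Z**2.


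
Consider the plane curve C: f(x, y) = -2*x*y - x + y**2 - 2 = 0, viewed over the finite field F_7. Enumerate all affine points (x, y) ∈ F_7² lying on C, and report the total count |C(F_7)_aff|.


Affine F_7-points: {(0, 3), (0, 4), (1, 3), (1, 6), (2, 1), (2, 3), (3, 3), (4, 3), (4, 5), (5, 0), (5, 3), (6, 2), (6, 3)}; count = 13.

For each of the 49 pairs (x, y) ∈ F_7², evaluate f(x, y) mod 7. Record the zeros.
  x = 0: [0↦5, 1↦6, 2↦2, 3↦0, 4↦0, 5↦2, 6↦6]  zeros at y ∈ {3, 4}
  x = 1: [0↦4, 1↦3, 2↦4, 3↦0, 4↦5, 5↦5, 6↦0]  zeros at y ∈ {3, 6}
  x = 2: [0↦3, 1↦0, 2↦6, 3↦0, 4↦3, 5↦1, 6↦1]  zeros at y ∈ {1, 3}
  x = 3: [0↦2, 1↦4, 2↦1, 3↦0, 4↦1, 5↦4, 6↦2]  zeros at y ∈ {3}
  x = 4: [0↦1, 1↦1, 2↦3, 3↦0, 4↦6, 5↦0, 6↦3]  zeros at y ∈ {3, 5}
  x = 5: [0↦0, 1↦5, 2↦5, 3↦0, 4↦4, 5↦3, 6↦4]  zeros at y ∈ {0, 3}
  x = 6: [0↦6, 1↦2, 2↦0, 3↦0, 4↦2, 5↦6, 6↦5]  zeros at y ∈ {2, 3}
Collecting zeros: affine points = {(0, 3), (0, 4), (1, 3), (1, 6), (2, 1), (2, 3), (3, 3), (4, 3), (4, 5), (5, 0), (5, 3), (6, 2), (6, 3)}.
Total count |C(F_7)_aff| = 13.


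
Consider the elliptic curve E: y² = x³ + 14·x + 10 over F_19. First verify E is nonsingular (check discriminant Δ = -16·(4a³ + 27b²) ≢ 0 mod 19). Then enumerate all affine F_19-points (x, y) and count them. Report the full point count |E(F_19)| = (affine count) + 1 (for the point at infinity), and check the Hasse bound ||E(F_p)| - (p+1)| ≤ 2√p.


Affine points = {(1, 5), (1, 14), (4, 4), (4, 15), (6, 5), (6, 14), (8, 8), (8, 11), (12, 5), (12, 14), (14, 9), (14, 10), (15, 2), (15, 17), (16, 6), (16, 13)}; affine count = 16; |E(F_19)| = 17.

Discriminant check: Δ ∝ 4a³ + 27b² = 4·14³ + 27·10² = 4·2744 + 27·100 ≡ 15 (mod 19). Nonzero ⇒ E is nonsingular.
For each x ∈ F_19, compute rhs = x³ + 14·x + 10 mod 19, then count y ∈ F_19 with y² ≡ rhs.
  x = 0: rhs = 10, matching y values: none (0 points).
  x = 1: rhs = 6, matching y values: 5, 14 (2 points).
  x = 2: rhs = 8, matching y values: none (0 points).
  x = 3: rhs = 3, matching y values: none (0 points).
  x = 4: rhs = 16, matching y values: 4, 15 (2 points).
  x = 5: rhs = 15, matching y values: none (0 points).
  x = 6: rhs = 6, matching y values: 5, 14 (2 points).
  x = 7: rhs = 14, matching y values: none (0 points).
  x = 8: rhs = 7, matching y values: 8, 11 (2 points).
  x = 9: rhs = 10, matching y values: none (0 points).
  x = 10: rhs = 10, matching y values: none (0 points).
  x = 11: rhs = 13, matching y values: none (0 points).
  x = 12: rhs = 6, matching y values: 5, 14 (2 points).
  x = 13: rhs = 14, matching y values: none (0 points).
  x = 14: rhs = 5, matching y values: 9, 10 (2 points).
  x = 15: rhs = 4, matching y values: 2, 17 (2 points).
  x = 16: rhs = 17, matching y values: 6, 13 (2 points).
  x = 17: rhs = 12, matching y values: none (0 points).
  x = 18: rhs = 14, matching y values: none (0 points).
Total affine count: 16.
Full point count |E(F_19)| = 16 + 1 = 17.
Hasse bound: |17 − (19+1)| = |-3| = 3 ≤ 2√19 ≈ 8.7178 ✓.


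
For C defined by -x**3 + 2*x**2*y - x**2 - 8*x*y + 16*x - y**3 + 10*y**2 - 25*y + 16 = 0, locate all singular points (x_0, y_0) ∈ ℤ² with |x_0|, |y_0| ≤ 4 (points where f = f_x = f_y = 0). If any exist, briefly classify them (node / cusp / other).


Singular points: {(2, 3)}; classification: node.

Compute partial derivatives:
  f_x = -3*x**2 + 4*x*y - 2*x - 8*y + 16.
  f_y = 2*x**2 - 8*x - 3*y**2 + 20*y - 25.
Scan x_0 ∈ {−4, ..., 4}. For each x_0, f_y(x_0, y) is a polynomial in y; find its integer roots y ∈ {−4, ..., 4}, then test f_x and f at those candidates.
  x = -4: f_y(-4, y) = -3*y**2 + 20*y + 39; no integer root y with |y| ≤ 4.
  x = -3: f_y(-3, y) = -3*y**2 + 20*y + 17; no integer root y with |y| ≤ 4.
  x = -2: f_y(-2, y) = -3*y**2 + 20*y - 1; no integer root y with |y| ≤ 4.
  x = -1: f_y(-1, y) = -3*y**2 + 20*y - 15; no integer root y with |y| ≤ 4.
  x = 0: f_y(0, y) = -3*y**2 + 20*y - 25; no integer root y with |y| ≤ 4.
  x = 1: f_y(1, y) = -3*y**2 + 20*y - 31; no integer root y with |y| ≤ 4.
  x = 2: f_y(2, y) = -3*y**2 + 20*y - 33; vanishes at y ∈ {3}. (2, 3): f_x = 0, f = 0 — SINGULAR.
  x = 3: f_y(3, y) = -3*y**2 + 20*y - 31; no integer root y with |y| ≤ 4.
  x = 4: f_y(4, y) = -3*y**2 + 20*y - 25; no integer root y with |y| ≤ 4.
Only singular point on the grid: (2, 3).
Classify: substitute x = 2 + u, y = 3 + v and expand: f = -u**3 + 2*u**2*v - u**2 - v**3 + v**2.
No constant or linear terms (consistent with a singular point). Quadratic part: -u**2 + v**2. Cubic part: -u**3 + 2*u**2*v - v**3.
The quadratic part v**2 - u**2 = (v − u)(v + u) splits into two distinct linear factors, so there are two distinct tangent lines y − 3 = ±(x − 2) — this is a node (ordinary double point).
Classification: node.


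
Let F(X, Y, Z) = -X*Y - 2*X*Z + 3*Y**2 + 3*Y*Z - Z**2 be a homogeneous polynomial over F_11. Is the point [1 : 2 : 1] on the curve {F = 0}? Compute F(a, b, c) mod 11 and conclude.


F(1,2,1) ≡ 2 (mod 11); P is NOT on the curve.

Evaluate F(1, 2, 1) term-by-term (mod 11).
  -X*Y ↦ -1·1·2·1 = -2
  -2*X*Z ↦ -2·1·1·1 = -2
  3*Y**2 ↦ 3·1·4·1 = 12
  3*Y*Z ↦ 3·1·2·1 = 6
  -Z**2 ↦ -1·1·1·1 = -1
Sum: F(1, 2, 1) = (-2) + (-2) + (12) + (6) + (-1) = 13.
Reducing mod 11: 13 ≡ 2 (mod 11).
Since F(a, b, c) ≡ 2 ≠ 0 (mod 11), P does NOT lie on the curve.


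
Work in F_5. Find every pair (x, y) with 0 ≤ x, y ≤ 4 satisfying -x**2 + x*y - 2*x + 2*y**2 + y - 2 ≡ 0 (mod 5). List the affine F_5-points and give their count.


Affine F_5-points: {(1, 0), (1, 4), (2, 0), (2, 1)}; count = 4.

For each of the 25 pairs (x, y) ∈ F_5², evaluate f(x, y) mod 5. Record the zeros.
  x = 0: [0↦3, 1↦1, 2↦3, 3↦4, 4↦4]  zeros at y ∈ ∅
  x = 1: [0↦0, 1↦4, 2↦2, 3↦4, 4↦0]  zeros at y ∈ {0, 4}
  x = 2: [0↦0, 1↦0, 2↦4, 3↦2, 4↦4]  zeros at y ∈ {0, 1}
  x = 3: [0↦3, 1↦4, 2↦4, 3↦3, 4↦1]  zeros at y ∈ ∅
  x = 4: [0↦4, 1↦1, 2↦2, 3↦2, 4↦1]  zeros at y ∈ ∅
Collecting zeros: affine points = {(1, 0), (1, 4), (2, 0), (2, 1)}.
Total count |C(F_5)_aff| = 4.


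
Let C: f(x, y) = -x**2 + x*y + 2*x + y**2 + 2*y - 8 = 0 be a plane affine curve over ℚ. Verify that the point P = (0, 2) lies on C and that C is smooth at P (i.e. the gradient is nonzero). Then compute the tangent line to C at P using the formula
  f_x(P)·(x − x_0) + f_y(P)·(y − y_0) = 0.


Tangent line at P: 4*x + 6*y - 12 = 0.

Step 1: f(0, 2) = 0, so P lies on C.
Step 2: partial derivatives
  f_x(x, y) = -2*x + y + 2, f_y(x, y) = x + 2*y + 2.
  f_x(P) = 4, f_y(P) = 6 (gradient nonzero, so P is smooth).
Step 3: tangent line at P: 4·(x − 0) + 6·(y − 2) = 0.
Expanding: 4*x + 6*y - 12 = 0.


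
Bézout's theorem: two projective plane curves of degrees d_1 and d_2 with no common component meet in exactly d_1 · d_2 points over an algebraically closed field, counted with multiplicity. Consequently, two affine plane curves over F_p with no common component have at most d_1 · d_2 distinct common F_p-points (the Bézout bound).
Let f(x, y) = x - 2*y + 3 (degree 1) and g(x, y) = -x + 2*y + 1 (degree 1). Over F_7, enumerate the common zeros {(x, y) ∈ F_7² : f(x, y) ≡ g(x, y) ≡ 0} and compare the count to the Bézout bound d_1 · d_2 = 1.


Common zeros: ∅; count = 0; Bézout bound = 1.

deg(f) = 1, deg(g) = 1, so Bézout bound = 1.
Scan x ∈ F_7. For each x, list the y ∈ F_7 with f(x, y) ≡ 0 and those with g(x, y) ≡ 0 (mod 7); the common zeros in that column are the intersection.
  x = 0: f ≡ 0 at y ∈ {5}; g ≡ 0 at y ∈ {3}; common: ∅.
  x = 1: f ≡ 0 at y ∈ {2}; g ≡ 0 at y ∈ {0}; common: ∅.
  x = 2: f ≡ 0 at y ∈ {6}; g ≡ 0 at y ∈ {4}; common: ∅.
  x = 3: f ≡ 0 at y ∈ {3}; g ≡ 0 at y ∈ {1}; common: ∅.
  x = 4: f ≡ 0 at y ∈ {0}; g ≡ 0 at y ∈ {5}; common: ∅.
  x = 5: f ≡ 0 at y ∈ {4}; g ≡ 0 at y ∈ {2}; common: ∅.
  x = 6: f ≡ 0 at y ∈ {1}; g ≡ 0 at y ∈ {6}; common: ∅.
Collecting: common zeros = ∅, so the count is 0.
Comparison with the Bézout bound: 0 ≤ 1 = deg(f)·deg(g), as expected for curves with no common component (the affine F_7-count falls short of the bound because intersections may lie at infinity, over extension fields, or carry multiplicity).


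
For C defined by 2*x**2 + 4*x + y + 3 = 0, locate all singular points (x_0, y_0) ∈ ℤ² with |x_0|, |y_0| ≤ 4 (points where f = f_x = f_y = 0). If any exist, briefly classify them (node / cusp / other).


No singular points in the scanned grid; C is smooth there.

Compute partial derivatives:
  f_x = 4*x + 4.
  f_y = 1.
f_y = 1 is a nonzero constant, so f_y never vanishes: no point (x, y) can satisfy f = f_x = f_y = 0. In particular no (x, y) ∈ {−4, ..., 4}² is singular; the curve is smooth.


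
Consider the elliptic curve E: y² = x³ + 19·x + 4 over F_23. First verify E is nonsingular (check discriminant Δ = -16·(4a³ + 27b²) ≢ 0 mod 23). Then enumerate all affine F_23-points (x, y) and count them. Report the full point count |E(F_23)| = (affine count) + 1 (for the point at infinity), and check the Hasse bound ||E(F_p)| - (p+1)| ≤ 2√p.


Affine points = {(0, 2), (0, 21), (1, 1), (1, 22), (2, 2), (2, 21), (4, 11), (4, 12), (6, 9), (6, 14), (8, 1), (8, 22), (11, 7), (11, 16), (14, 1), (14, 22), (19, 5), (19, 18), (20, 9), (20, 14), (21, 2), (21, 21)}; affine count = 22; |E(F_23)| = 23.

Discriminant check: Δ ∝ 4a³ + 27b² = 4·19³ + 27·4² = 4·6859 + 27·16 ≡ 15 (mod 23). Nonzero ⇒ E is nonsingular.
For each x ∈ F_23, compute rhs = x³ + 19·x + 4 mod 23, then count y ∈ F_23 with y² ≡ rhs.
  x = 0: rhs = 4, matching y values: 2, 21 (2 points).
  x = 1: rhs = 1, matching y values: 1, 22 (2 points).
  x = 2: rhs = 4, matching y values: 2, 21 (2 points).
  x = 3: rhs = 19, matching y values: none (0 points).
  x = 4: rhs = 6, matching y values: 11, 12 (2 points).
  x = 5: rhs = 17, matching y values: none (0 points).
  x = 6: rhs = 12, matching y values: 9, 14 (2 points).
  x = 7: rhs = 20, matching y values: none (0 points).
  x = 8: rhs = 1, matching y values: 1, 22 (2 points).
  x = 9: rhs = 7, matching y values: none (0 points).
  x = 10: rhs = 21, matching y values: none (0 points).
  x = 11: rhs = 3, matching y values: 7, 16 (2 points).
  x = 12: rhs = 5, matching y values: none (0 points).
  x = 13: rhs = 10, matching y values: none (0 points).
  x = 14: rhs = 1, matching y values: 1, 22 (2 points).
  x = 15: rhs = 7, matching y values: none (0 points).
  x = 16: rhs = 11, matching y values: none (0 points).
  x = 17: rhs = 19, matching y values: none (0 points).
  x = 18: rhs = 14, matching y values: none (0 points).
  x = 19: rhs = 2, matching y values: 5, 18 (2 points).
  x = 20: rhs = 12, matching y values: 9, 14 (2 points).
  x = 21: rhs = 4, matching y values: 2, 21 (2 points).
  x = 22: rhs = 7, matching y values: none (0 points).
Total affine count: 22.
Full point count |E(F_23)| = 22 + 1 = 23.
Hasse bound: |23 − (23+1)| = |-1| = 1 ≤ 2√23 ≈ 9.5917 ✓.


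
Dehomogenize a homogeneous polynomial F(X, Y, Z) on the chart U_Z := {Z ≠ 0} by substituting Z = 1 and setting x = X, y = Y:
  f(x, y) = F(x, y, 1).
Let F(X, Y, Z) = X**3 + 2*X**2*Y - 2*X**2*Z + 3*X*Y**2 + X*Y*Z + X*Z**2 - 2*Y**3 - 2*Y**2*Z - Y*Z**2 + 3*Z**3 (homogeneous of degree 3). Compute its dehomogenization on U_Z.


f(x, y) = x**3 + 2*x**2*y - 2*x**2 + 3*x*y**2 + x*y + x - 2*y**3 - 2*y**2 - y + 3

On U_Z we set Z = 1. Each monomial c·X^i·Y^j·Z^k in F becomes c·x^i·y^j·1^k = c·x^i·y^j.
Substituting Z = 1: F(X, Y, 1) = x**3 + 2*x**2*y - 2*x**2 + 3*x*y**2 + x*y + x - 2*y**3 - 2*y**2 - y + 3.
Note: deg(f) ≤ deg(F) = 3; strict inequality happens when F is divisible by Z (lost terms).


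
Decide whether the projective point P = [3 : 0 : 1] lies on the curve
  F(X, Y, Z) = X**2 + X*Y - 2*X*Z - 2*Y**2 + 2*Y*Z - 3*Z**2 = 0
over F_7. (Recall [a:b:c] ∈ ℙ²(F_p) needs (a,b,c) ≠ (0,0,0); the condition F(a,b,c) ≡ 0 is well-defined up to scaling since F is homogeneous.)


F(3,0,1) ≡ 0 (mod 7); P is on the curve.

Evaluate F(3, 0, 1) term-by-term (mod 7).
  X**2 ↦ 1·9·1·1 = 9
  X*Y ↦ 1·3·0·1 = 0
  -2*X*Z ↦ -2·3·1·1 = -6
  -2*Y**2 ↦ -2·1·0·1 = 0
  2*Y*Z ↦ 2·1·0·1 = 0
  -3*Z**2 ↦ -3·1·1·1 = -3
Sum: F(3, 0, 1) = (9) + (0) + (-6) + (0) + (0) + (-3) = 0.
Reducing mod 7: 0 ≡ 0 (mod 7).
Since F(a, b, c) ≡ 0 (mod 7), P lies on the curve.


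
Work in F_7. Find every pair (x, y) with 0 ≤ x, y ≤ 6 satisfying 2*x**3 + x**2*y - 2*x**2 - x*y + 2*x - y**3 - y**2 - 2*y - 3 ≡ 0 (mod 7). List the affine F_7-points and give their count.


Affine F_7-points: {(0, 1), (0, 4), (1, 5), (2, 1), (3, 2), (3, 5), (3, 6), (4, 6), (5, 2), (5, 5), (5, 6), (6, 2)}; count = 12.

For each of the 49 pairs (x, y) ∈ F_7², evaluate f(x, y) mod 7. Record the zeros.
  x = 0: [0↦4, 1↦0, 2↦2, 3↦4, 4↦0, 5↦5, 6↦6]  zeros at y ∈ {1, 4}
  x = 1: [0↦6, 1↦2, 2↦4, 3↦6, 4↦2, 5↦0, 6↦1]  zeros at y ∈ {5}
  x = 2: [0↦2, 1↦0, 2↦4, 3↦1, 4↦6, 5↦6, 6↦2]  zeros at y ∈ {1}
  x = 3: [0↦4, 1↦6, 2↦0, 3↦1, 4↦3, 5↦0, 6↦0]  zeros at y ∈ {2, 5, 6}
  x = 4: [0↦3, 1↦4, 2↦4, 3↦4, 4↦5, 5↦1, 6↦0]  zeros at y ∈ {6}
  x = 5: [0↦4, 1↦6, 2↦0, 3↦1, 4↦3, 5↦0, 6↦0]  zeros at y ∈ {2, 5, 6}
  x = 6: [0↦5, 1↦3, 2↦0, 3↦4, 4↦2, 5↦2, 6↦5]  zeros at y ∈ {2}
Collecting zeros: affine points = {(0, 1), (0, 4), (1, 5), (2, 1), (3, 2), (3, 5), (3, 6), (4, 6), (5, 2), (5, 5), (5, 6), (6, 2)}.
Total count |C(F_7)_aff| = 12.


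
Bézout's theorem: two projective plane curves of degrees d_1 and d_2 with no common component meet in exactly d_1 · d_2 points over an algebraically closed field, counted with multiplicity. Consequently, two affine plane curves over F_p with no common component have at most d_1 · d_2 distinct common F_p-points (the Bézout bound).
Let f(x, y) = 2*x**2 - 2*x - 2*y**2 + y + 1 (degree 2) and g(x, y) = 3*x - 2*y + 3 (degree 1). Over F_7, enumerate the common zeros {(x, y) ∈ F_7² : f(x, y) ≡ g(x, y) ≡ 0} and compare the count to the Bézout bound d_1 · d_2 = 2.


Common zeros: {(1, 3), (5, 2)}; count = 2; Bézout bound = 2.

deg(f) = 2, deg(g) = 1, so Bézout bound = 2.
Scan x ∈ F_7. For each x, list the y ∈ F_7 with f(x, y) ≡ 0 and those with g(x, y) ≡ 0 (mod 7); the common zeros in that column are the intersection.
  x = 0: f ≡ 0 at y ∈ {1, 3}; g ≡ 0 at y ∈ {5}; common: ∅.
  x = 1: f ≡ 0 at y ∈ {1, 3}; g ≡ 0 at y ∈ {3}; common: {3}.
  x = 2: f ≡ 0 at y ∈ ∅; g ≡ 0 at y ∈ {1}; common: ∅.
  x = 3: f ≡ 0 at y ∈ {2}; g ≡ 0 at y ∈ {6}; common: ∅.
  x = 4: f ≡ 0 at y ∈ ∅; g ≡ 0 at y ∈ {4}; common: ∅.
  x = 5: f ≡ 0 at y ∈ {2}; g ≡ 0 at y ∈ {2}; common: {2}.
  x = 6: f ≡ 0 at y ∈ ∅; g ≡ 0 at y ∈ {0}; common: ∅.
Collecting: common zeros = {(1, 3), (5, 2)}, so the count is 2.
Comparison with the Bézout bound: 2 ≤ 2 = deg(f)·deg(g), as expected for curves with no common component (the bound is attained).


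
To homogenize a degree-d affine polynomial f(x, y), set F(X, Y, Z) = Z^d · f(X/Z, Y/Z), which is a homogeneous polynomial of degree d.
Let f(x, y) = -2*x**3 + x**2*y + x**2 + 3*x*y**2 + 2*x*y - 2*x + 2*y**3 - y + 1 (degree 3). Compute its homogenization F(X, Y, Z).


F(X, Y, Z) = -2*X**3 + X**2*Y + X**2*Z + 3*X*Y**2 + 2*X*Y*Z - 2*X*Z**2 + 2*Y**3 - Y*Z**2 + Z**3

deg(f) = 3.
Substitute x = X/Z, y = Y/Z into f, then multiply by Z^3.
  monomial -2·x^3·y^0 ↦ -2·X^3·Y^0·Z^0.
  monomial 1·x^2·y^1 ↦ 1·X^2·Y^1·Z^0.
  monomial 1·x^2·y^0 ↦ 1·X^2·Y^0·Z^1.
  monomial 3·x^1·y^2 ↦ 3·X^1·Y^2·Z^0.
  monomial 2·x^1·y^1 ↦ 2·X^1·Y^1·Z^1.
  monomial -2·x^1·y^0 ↦ -2·X^1·Y^0·Z^2.
  monomial 2·x^0·y^3 ↦ 2·X^0·Y^3·Z^0.
  monomial -1·x^0·y^1 ↦ -1·X^0·Y^1·Z^2.
  monomial 1·x^0·y^0 ↦ 1·X^0·Y^0·Z^3.
Collecting: F(X, Y, Z) = -2*X**3 + X**2*Y + X**2*Z + 3*X*Y**2 + 2*X*Y*Z - 2*X*Z**2 + 2*Y**3 - Y*Z**2 + Z**3.


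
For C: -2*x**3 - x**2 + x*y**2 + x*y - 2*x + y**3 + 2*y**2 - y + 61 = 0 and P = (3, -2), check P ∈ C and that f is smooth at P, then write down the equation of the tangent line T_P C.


Tangent line at P: -60*x - 6*y + 168 = 0.

Step 1: f(3, -2) = 0, so P lies on C.
Step 2: partial derivatives
  f_x(x, y) = -6*x**2 - 2*x + y**2 + y - 2, f_y(x, y) = 2*x*y + x + 3*y**2 + 4*y - 1.
  f_x(P) = -60, f_y(P) = -6 (gradient nonzero, so P is smooth).
Step 3: tangent line at P: -60·(x − 3) + -6·(y − -2) = 0.
Expanding: -60*x - 6*y + 168 = 0.


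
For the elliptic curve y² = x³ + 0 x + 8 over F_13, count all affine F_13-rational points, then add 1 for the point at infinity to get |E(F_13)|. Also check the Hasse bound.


Affine points = {(1, 3), (1, 10), (2, 4), (2, 9), (3, 3), (3, 10), (5, 4), (5, 9), (6, 4), (6, 9), (7, 0), (8, 0), (9, 3), (9, 10), (11, 0)}; affine count = 15; |E(F_13)| = 16.

Discriminant check: Δ ∝ 4a³ + 27b² = 4·0³ + 27·8² = 4·0 + 27·64 ≡ 12 (mod 13). Nonzero ⇒ E is nonsingular.
For each x ∈ F_13, compute rhs = x³ + 0·x + 8 mod 13, then count y ∈ F_13 with y² ≡ rhs.
  x = 0: rhs = 8, matching y values: none (0 points).
  x = 1: rhs = 9, matching y values: 3, 10 (2 points).
  x = 2: rhs = 3, matching y values: 4, 9 (2 points).
  x = 3: rhs = 9, matching y values: 3, 10 (2 points).
  x = 4: rhs = 7, matching y values: none (0 points).
  x = 5: rhs = 3, matching y values: 4, 9 (2 points).
  x = 6: rhs = 3, matching y values: 4, 9 (2 points).
  x = 7: rhs = 0, matching y values: 0 (1 points).
  x = 8: rhs = 0, matching y values: 0 (1 points).
  x = 9: rhs = 9, matching y values: 3, 10 (2 points).
  x = 10: rhs = 7, matching y values: none (0 points).
  x = 11: rhs = 0, matching y values: 0 (1 points).
  x = 12: rhs = 7, matching y values: none (0 points).
Total affine count: 15.
Full point count |E(F_13)| = 15 + 1 = 16.
Hasse bound: |16 − (13+1)| = |2| = 2 ≤ 2√13 ≈ 7.2111 ✓.


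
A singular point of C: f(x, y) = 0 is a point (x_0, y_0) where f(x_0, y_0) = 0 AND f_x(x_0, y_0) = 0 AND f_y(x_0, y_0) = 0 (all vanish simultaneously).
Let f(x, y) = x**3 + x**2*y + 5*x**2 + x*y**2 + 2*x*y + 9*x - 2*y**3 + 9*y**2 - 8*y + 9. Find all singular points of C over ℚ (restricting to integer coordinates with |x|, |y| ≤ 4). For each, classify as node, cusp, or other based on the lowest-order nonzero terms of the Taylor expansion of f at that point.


Singular points: {(-2, 1)}; classification: cusp.

Compute partial derivatives:
  f_x = 3*x**2 + 2*x*y + 10*x + y**2 + 2*y + 9.
  f_y = x**2 + 2*x*y + 2*x - 6*y**2 + 18*y - 8.
Scan x_0 ∈ {−4, ..., 4}. For each x_0, f_y(x_0, y) is a polynomial in y; find its integer roots y ∈ {−4, ..., 4}, then test f_x and f at those candidates.
  x = -4: f_y(-4, y) = -6*y**2 + 10*y; vanishes at y ∈ {0}. (-4, 0): f_x = 17 ≠ 0.
  x = -3: f_y(-3, y) = -6*y**2 + 12*y - 5; no integer root y with |y| ≤ 4.
  x = -2: f_y(-2, y) = -6*y**2 + 14*y - 8; vanishes at y ∈ {1}. (-2, 1): f_x = 0, f = 0 — SINGULAR.
  x = -1: f_y(-1, y) = -6*y**2 + 16*y - 9; no integer root y with |y| ≤ 4.
  x = 0: f_y(0, y) = -6*y**2 + 18*y - 8; no integer root y with |y| ≤ 4.
  x = 1: f_y(1, y) = -6*y**2 + 20*y - 5; no integer root y with |y| ≤ 4.
  x = 2: f_y(2, y) = -6*y**2 + 22*y; vanishes at y ∈ {0}. (2, 0): f_x = 41 ≠ 0.
  x = 3: f_y(3, y) = -6*y**2 + 24*y + 7; no integer root y with |y| ≤ 4.
  x = 4: f_y(4, y) = -6*y**2 + 26*y + 16; no integer root y with |y| ≤ 4.
Only singular point on the grid: (-2, 1).
Classify: substitute x = -2 + u, y = 1 + v and expand: f = u**3 + u**2*v + u*v**2 - 2*v**3 + v**2.
No constant or linear terms (consistent with a singular point). Quadratic part: v**2. Cubic part: u**3 + u**2*v + u*v**2 - 2*v**3.
The quadratic part v**2 is a perfect square, so there is a single (double) tangent line v = 0, i.e. y = 1. Restricting the cubic part to that line (v = 0) leaves u**3 ≠ 0, so f is not divisible by v and the branch is v² ≈ -u**3 to lowest order — this is a cusp.
Classification: cusp.
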